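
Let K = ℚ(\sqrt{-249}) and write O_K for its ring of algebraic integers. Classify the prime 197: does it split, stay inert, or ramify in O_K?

-249 mod 4 = 3, hence disc K = 4·(-249) = -996 and O_K = ℤ[√-249].
197 ∤ -996, so 197 is unramified.
Euler's criterion: (-249)^98 mod 197 = 196. Thus (-249|197) = -1.
(-249/197) = -1, so 197 is inert.

p is inert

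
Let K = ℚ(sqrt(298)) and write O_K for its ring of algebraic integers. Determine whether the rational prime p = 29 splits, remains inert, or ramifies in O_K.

p is inert

d = 298 ≡ 2 (mod 4), so O_K = ℤ[√298] and disc(K) = 4d = 1192.
disc(K) = 1192 is not divisible by 29; 29 is unramified.
Euler's criterion: 298^14 mod 29 = 28. Thus (298|29) = -1.
Legendre symbol -1 ⇒ 29 is inert.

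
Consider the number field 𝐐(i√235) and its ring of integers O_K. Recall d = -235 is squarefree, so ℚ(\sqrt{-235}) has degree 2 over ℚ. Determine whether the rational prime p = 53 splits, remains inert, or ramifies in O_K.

Since -235 ≡ 1 mod 4, the ring of integers is ℤ[(1+√-235)/2] with discriminant -235.
Since gcd(53, -235) = 1 the prime 53 does not ramify.
Euler's criterion: (-235)^26 mod 53 = 52. Thus (-235|53) = -1.
(-235/53) = -1, so 53 is inert.

remains prime (inert)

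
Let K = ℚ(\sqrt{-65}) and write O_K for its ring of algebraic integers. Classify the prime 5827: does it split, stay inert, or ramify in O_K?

split

d = -65 ≡ 3 (mod 4), so O_K = ℤ[√-65] and disc(K) = 4d = -260.
Since gcd(5827, -260) = 1 the prime 5827 does not ramify.
(-65/5827) = 5762^2913 mod 5827 = 1, giving Legendre symbol 1.
Legendre symbol 1 ⇒ 5827 is split.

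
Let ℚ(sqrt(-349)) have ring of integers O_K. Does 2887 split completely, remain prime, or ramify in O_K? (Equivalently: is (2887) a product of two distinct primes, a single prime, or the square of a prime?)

inert — (2887) stays prime in O_K

Since -349 ≢ 1 mod 4, the ring of integers is ℤ[√-349] with discriminant 4·(-349) = -1396.
disc(K) = -1396 is not divisible by 2887; 2887 is unramified.
Compute (-349/2887) via Euler: 2538^((2887-1)/2) mod 2887 = 2886, so (-349/2887) = -1.
d is a non-residue mod p, hence 2887 remains inert in O_K.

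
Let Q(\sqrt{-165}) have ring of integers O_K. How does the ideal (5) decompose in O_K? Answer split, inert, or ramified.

5 is ramified

d = -165 ≡ 3 (mod 4), so O_K = ℤ[√-165] and disc(K) = 4d = -660.
Ramification test: 5 | -660. The prime 5 ramifies in K.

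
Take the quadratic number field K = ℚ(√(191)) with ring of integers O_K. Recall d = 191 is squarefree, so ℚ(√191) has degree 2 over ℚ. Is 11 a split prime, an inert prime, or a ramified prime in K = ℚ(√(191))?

split

d = 191 ≡ 3 (mod 4), so O_K = ℤ[√191] and disc(K) = 4d = 764.
disc(K) = 764 is not divisible by 11; 11 is unramified.
Euler's criterion: 191^5 mod 11 = 1. Thus (191|11) = 1.
Legendre symbol 1 ⇒ 11 is split.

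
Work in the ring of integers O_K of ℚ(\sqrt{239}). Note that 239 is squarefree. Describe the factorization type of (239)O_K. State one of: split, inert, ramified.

ramified

d = 239 ≡ 3 (mod 4), so O_K = ℤ[√239] and disc(K) = 4d = 956.
disc(K) = 956 = 239·4, so p = 239 is ramified.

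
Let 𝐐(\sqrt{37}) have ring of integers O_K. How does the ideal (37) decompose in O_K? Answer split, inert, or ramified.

37 mod 4 = 1, hence disc K = 37 and O_K = ℤ[(1+√37)/2].
Ramification test: 37 | 37. The prime 37 ramifies in K.

ramifies in O_K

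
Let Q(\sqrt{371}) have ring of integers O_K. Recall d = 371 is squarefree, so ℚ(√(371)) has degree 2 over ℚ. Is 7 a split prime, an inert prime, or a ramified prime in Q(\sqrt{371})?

ramified

d = 371 ≡ 3 (mod 4), so O_K = ℤ[√371] and disc(K) = 4d = 1484.
7 divides disc(K) = 1484, so 7 ramifies.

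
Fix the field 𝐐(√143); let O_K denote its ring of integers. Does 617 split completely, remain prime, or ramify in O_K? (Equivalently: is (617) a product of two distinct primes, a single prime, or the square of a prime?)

143 mod 4 = 3, hence disc K = 4·143 = 572 and O_K = ℤ[√143].
disc(K) = 572 is not divisible by 617; 617 is unramified.
Compute (143/617) via Euler: 143^((617-1)/2) mod 617 = 616, so (143/617) = -1.
(143/617) = -1, so 617 is inert.

inert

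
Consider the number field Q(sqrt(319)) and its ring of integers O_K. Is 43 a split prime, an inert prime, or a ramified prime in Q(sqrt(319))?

319 mod 4 = 3, hence disc K = 4·319 = 1276 and O_K = ℤ[√319].
43 ∤ 1276, so 43 is unramified.
Euler's criterion: 319^21 mod 43 = 42. Thus (319|43) = -1.
(319/43) = -1, so 43 is inert.

remains prime (inert)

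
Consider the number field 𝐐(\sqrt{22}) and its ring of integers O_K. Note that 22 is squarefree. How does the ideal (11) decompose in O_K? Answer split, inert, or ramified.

11 is ramified

Since 22 ≢ 1 mod 4, the ring of integers is ℤ[√22] with discriminant 4·22 = 88.
11 divides disc(K) = 88, so 11 ramifies.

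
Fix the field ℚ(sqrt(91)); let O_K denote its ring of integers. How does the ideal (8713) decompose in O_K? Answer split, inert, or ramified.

Since 91 ≢ 1 mod 4, the ring of integers is ℤ[√91] with discriminant 4·91 = 364.
Since gcd(8713, 364) = 1 the prime 8713 does not ramify.
Euler's criterion: 91^4356 mod 8713 = 8712. Thus (91|8713) = -1.
Legendre symbol -1 ⇒ 8713 is inert.

inert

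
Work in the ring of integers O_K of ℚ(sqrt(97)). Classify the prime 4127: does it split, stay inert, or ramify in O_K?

4127 splits in O_K

97 mod 4 = 1, hence disc K = 97 and O_K = ℤ[(1+√97)/2].
Since gcd(4127, 97) = 1 the prime 4127 does not ramify.
Compute (97/4127) via Euler: 97^((4127-1)/2) mod 4127 = 1, so (97/4127) = 1.
Legendre symbol 1 ⇒ 4127 is split.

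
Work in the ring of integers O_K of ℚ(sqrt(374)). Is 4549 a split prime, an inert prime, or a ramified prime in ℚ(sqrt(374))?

inert — (4549) stays prime in O_K

d = 374 ≡ 2 (mod 4), so O_K = ℤ[√374] and disc(K) = 4d = 1496.
disc(K) = 1496 is not divisible by 4549; 4549 is unramified.
Compute (374/4549) via Euler: 374^((4549-1)/2) mod 4549 = 4548, so (374/4549) = -1.
Legendre symbol -1 ⇒ 4549 is inert.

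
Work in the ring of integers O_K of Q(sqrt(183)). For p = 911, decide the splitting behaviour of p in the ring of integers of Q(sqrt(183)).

183 mod 4 = 3, hence disc K = 4·183 = 732 and O_K = ℤ[√183].
Since gcd(911, 732) = 1 the prime 911 does not ramify.
Legendre symbol by Euler's criterion: (183/911) ≡ 183^455 ≡ 1 (mod 911), i.e. (183/911) = 1.
(183/911) = 1, so 911 splits.

splits completely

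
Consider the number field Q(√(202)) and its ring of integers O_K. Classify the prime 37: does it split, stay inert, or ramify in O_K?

p is inert

Since 202 ≢ 1 mod 4, the ring of integers is ℤ[√202] with discriminant 4·202 = 808.
Since gcd(37, 808) = 1 the prime 37 does not ramify.
Compute (202/37) via Euler: 17^((37-1)/2) mod 37 = 36, so (202/37) = -1.
d is a non-residue mod p, hence 37 remains inert in O_K.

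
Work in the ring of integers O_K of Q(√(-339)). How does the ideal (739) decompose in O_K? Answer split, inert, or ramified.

Since -339 ≡ 1 mod 4, the ring of integers is ℤ[(1+√-339)/2] with discriminant -339.
Since gcd(739, -339) = 1 the prime 739 does not ramify.
Euler's criterion: (-339)^369 mod 739 = 1. Thus (-339|739) = 1.
d is a quadratic residue mod p, hence 739 splits in O_K.

739 splits in O_K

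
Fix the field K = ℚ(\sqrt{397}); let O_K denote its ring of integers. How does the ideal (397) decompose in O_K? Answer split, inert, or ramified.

Since 397 ≡ 1 mod 4, the ring of integers is ℤ[(1+√397)/2] with discriminant 397.
disc(K) = 397 = 397·1, so p = 397 is ramified.

p ramifies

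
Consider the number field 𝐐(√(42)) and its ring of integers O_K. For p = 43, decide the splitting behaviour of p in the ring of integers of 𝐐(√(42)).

p is inert

42 mod 4 = 2, hence disc K = 4·42 = 168 and O_K = ℤ[√42].
43 ∤ 168, so 43 is unramified.
Legendre symbol by Euler's criterion: (42/43) ≡ 42^21 ≡ 42 (mod 43), i.e. (42/43) = -1.
Legendre symbol -1 ⇒ 43 is inert.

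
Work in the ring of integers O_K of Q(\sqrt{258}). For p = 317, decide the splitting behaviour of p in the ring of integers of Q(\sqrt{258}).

split

d = 258 ≡ 2 (mod 4), so O_K = ℤ[√258] and disc(K) = 4d = 1032.
Since gcd(317, 1032) = 1 the prime 317 does not ramify.
Compute (258/317) via Euler: 258^((317-1)/2) mod 317 = 1, so (258/317) = 1.
Legendre symbol 1 ⇒ 317 is split.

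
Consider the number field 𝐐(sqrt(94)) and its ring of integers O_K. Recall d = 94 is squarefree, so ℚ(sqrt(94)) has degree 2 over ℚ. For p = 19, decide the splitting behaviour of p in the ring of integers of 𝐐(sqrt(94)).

Since 94 ≢ 1 mod 4, the ring of integers is ℤ[√94] with discriminant 4·94 = 376.
disc(K) = 376 is not divisible by 19; 19 is unramified.
Compute (94/19) via Euler: 18^((19-1)/2) mod 19 = 18, so (94/19) = -1.
(94/19) = -1, so 19 is inert.

p is inert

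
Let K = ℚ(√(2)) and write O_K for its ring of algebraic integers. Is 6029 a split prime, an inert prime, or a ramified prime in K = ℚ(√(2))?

Since 2 ≢ 1 mod 4, the ring of integers is ℤ[√2] with discriminant 4·2 = 8.
disc(K) = 8 is not divisible by 6029; 6029 is unramified.
Compute (2/6029) via Euler: 2^((6029-1)/2) mod 6029 = 6028, so (2/6029) = -1.
d is a non-residue mod p, hence 6029 remains inert in O_K.

inert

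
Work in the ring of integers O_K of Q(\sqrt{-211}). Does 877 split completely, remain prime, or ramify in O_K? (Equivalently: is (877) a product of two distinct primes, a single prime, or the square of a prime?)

d = -211 ≡ 1 (mod 4), so O_K = ℤ[(1+√-211)/2] and disc(K) = d = -211.
Since gcd(877, -211) = 1 the prime 877 does not ramify.
Euler's criterion: (-211)^438 mod 877 = 876. Thus (-211|877) = -1.
Legendre symbol -1 ⇒ 877 is inert.

inert — (877) stays prime in O_K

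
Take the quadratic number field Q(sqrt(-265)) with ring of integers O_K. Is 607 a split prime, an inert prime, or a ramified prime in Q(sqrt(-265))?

split — (607) = 𝔭₁𝔭₂ with 𝔭₁ ≠ 𝔭₂

d = -265 ≡ 3 (mod 4), so O_K = ℤ[√-265] and disc(K) = 4d = -1060.
607 ∤ -1060, so 607 is unramified.
Legendre symbol by Euler's criterion: (-265/607) ≡ (-265)^303 ≡ 1 (mod 607), i.e. (-265/607) = 1.
Legendre symbol 1 ⇒ 607 is split.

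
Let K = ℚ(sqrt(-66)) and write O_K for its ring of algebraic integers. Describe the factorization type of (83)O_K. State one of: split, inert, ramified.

d = -66 ≡ 2 (mod 4), so O_K = ℤ[√-66] and disc(K) = 4d = -264.
83 ∤ -264, so 83 is unramified.
Euler's criterion: (-66)^41 mod 83 = 1. Thus (-66|83) = 1.
(-66/83) = 1, so 83 splits.

split — (83) = 𝔭₁𝔭₂ with 𝔭₁ ≠ 𝔭₂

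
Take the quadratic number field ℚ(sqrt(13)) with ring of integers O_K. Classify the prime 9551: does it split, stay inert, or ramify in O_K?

d = 13 ≡ 1 (mod 4), so O_K = ℤ[(1+√13)/2] and disc(K) = d = 13.
disc(K) = 13 is not divisible by 9551; 9551 is unramified.
(13/9551) = 13^4775 mod 9551 = 1, giving Legendre symbol 1.
Legendre symbol 1 ⇒ 9551 is split.

splits completely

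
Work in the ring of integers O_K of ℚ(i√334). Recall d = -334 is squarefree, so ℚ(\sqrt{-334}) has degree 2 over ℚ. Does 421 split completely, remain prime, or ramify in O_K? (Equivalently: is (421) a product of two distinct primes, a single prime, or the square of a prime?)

d = -334 ≡ 2 (mod 4), so O_K = ℤ[√-334] and disc(K) = 4d = -1336.
421 ∤ -1336, so 421 is unramified.
(-334/421) = 87^210 mod 421 = 420, giving Legendre symbol -1.
(-334/421) = -1, so 421 is inert.

inert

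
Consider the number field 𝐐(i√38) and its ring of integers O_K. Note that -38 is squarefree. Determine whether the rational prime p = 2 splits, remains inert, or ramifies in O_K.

ramified — (2) = 𝔭²

d = -38 ≡ 2 (mod 4), so O_K = ℤ[√-38] and disc(K) = 4d = -152.
Ramification test: 2 | -152. The prime 2 ramifies in K.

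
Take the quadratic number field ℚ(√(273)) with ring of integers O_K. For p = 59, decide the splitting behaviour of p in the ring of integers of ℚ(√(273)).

59 remains inert

273 mod 4 = 1, hence disc K = 273 and O_K = ℤ[(1+√273)/2].
disc(K) = 273 is not divisible by 59; 59 is unramified.
Euler's criterion: 273^29 mod 59 = 58. Thus (273|59) = -1.
Legendre symbol -1 ⇒ 59 is inert.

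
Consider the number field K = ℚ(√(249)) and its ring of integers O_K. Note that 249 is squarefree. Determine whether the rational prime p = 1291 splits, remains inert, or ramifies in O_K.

d = 249 ≡ 1 (mod 4), so O_K = ℤ[(1+√249)/2] and disc(K) = d = 249.
Since gcd(1291, 249) = 1 the prime 1291 does not ramify.
Compute (249/1291) via Euler: 249^((1291-1)/2) mod 1291 = 1290, so (249/1291) = -1.
d is a non-residue mod p, hence 1291 remains inert in O_K.

inert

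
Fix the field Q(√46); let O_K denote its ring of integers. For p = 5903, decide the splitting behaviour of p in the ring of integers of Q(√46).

p splits

46 mod 4 = 2, hence disc K = 4·46 = 184 and O_K = ℤ[√46].
Since gcd(5903, 184) = 1 the prime 5903 does not ramify.
Compute (46/5903) via Euler: 46^((5903-1)/2) mod 5903 = 1, so (46/5903) = 1.
Legendre symbol 1 ⇒ 5903 is split.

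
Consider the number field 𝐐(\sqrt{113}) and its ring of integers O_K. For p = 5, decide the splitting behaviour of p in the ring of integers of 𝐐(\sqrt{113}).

inert — (5) stays prime in O_K

d = 113 ≡ 1 (mod 4), so O_K = ℤ[(1+√113)/2] and disc(K) = d = 113.
5 ∤ 113, so 5 is unramified.
(113/5) = 3^2 mod 5 = 4, giving Legendre symbol -1.
d is a non-residue mod p, hence 5 remains inert in O_K.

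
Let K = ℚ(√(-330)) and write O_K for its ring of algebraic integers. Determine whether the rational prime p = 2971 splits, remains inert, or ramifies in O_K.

Since -330 ≢ 1 mod 4, the ring of integers is ℤ[√-330] with discriminant 4·(-330) = -1320.
Since gcd(2971, -1320) = 1 the prime 2971 does not ramify.
Legendre symbol by Euler's criterion: (-330/2971) ≡ (-330)^1485 ≡ 1 (mod 2971), i.e. (-330/2971) = 1.
(-330/2971) = 1, so 2971 splits.

2971 splits in O_K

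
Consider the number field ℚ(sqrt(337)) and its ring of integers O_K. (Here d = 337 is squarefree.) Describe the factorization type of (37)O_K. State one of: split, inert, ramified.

split — (37) = 𝔭₁𝔭₂ with 𝔭₁ ≠ 𝔭₂

Since 337 ≡ 1 mod 4, the ring of integers is ℤ[(1+√337)/2] with discriminant 337.
37 ∤ 337, so 37 is unramified.
Legendre symbol by Euler's criterion: (337/37) ≡ 337^18 ≡ 1 (mod 37), i.e. (337/37) = 1.
d is a quadratic residue mod p, hence 37 splits in O_K.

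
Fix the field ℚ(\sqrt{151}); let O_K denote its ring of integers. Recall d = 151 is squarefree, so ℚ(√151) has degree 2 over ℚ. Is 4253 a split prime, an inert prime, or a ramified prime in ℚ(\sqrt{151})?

Since 151 ≢ 1 mod 4, the ring of integers is ℤ[√151] with discriminant 4·151 = 604.
4253 ∤ 604, so 4253 is unramified.
Legendre symbol by Euler's criterion: (151/4253) ≡ 151^2126 ≡ 1 (mod 4253), i.e. (151/4253) = 1.
(151/4253) = 1, so 4253 splits.

split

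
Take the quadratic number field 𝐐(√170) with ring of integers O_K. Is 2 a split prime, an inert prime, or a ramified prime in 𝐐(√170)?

ramifies in O_K

170 mod 4 = 2, hence disc K = 4·170 = 680 and O_K = ℤ[√170].
disc(K) = 680 = 2·340, so p = 2 is ramified.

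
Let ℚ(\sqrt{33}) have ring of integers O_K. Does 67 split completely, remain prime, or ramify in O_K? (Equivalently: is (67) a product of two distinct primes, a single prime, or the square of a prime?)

p splits

d = 33 ≡ 1 (mod 4), so O_K = ℤ[(1+√33)/2] and disc(K) = d = 33.
disc(K) = 33 is not divisible by 67; 67 is unramified.
Compute (33/67) via Euler: 33^((67-1)/2) mod 67 = 1, so (33/67) = 1.
(33/67) = 1, so 67 splits.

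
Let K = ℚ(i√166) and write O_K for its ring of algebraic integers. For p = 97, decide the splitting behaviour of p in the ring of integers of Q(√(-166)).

Since -166 ≢ 1 mod 4, the ring of integers is ℤ[√-166] with discriminant 4·(-166) = -664.
Since gcd(97, -664) = 1 the prime 97 does not ramify.
Legendre symbol by Euler's criterion: (-166/97) ≡ (-166)^48 ≡ 96 (mod 97), i.e. (-166/97) = -1.
d is a non-residue mod p, hence 97 remains inert in O_K.

97 remains inert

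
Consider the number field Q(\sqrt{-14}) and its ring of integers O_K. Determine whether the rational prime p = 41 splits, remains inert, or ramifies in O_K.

-14 mod 4 = 2, hence disc K = 4·(-14) = -56 and O_K = ℤ[√-14].
disc(K) = -56 is not divisible by 41; 41 is unramified.
(-14/41) = 27^20 mod 41 = 40, giving Legendre symbol -1.
Legendre symbol -1 ⇒ 41 is inert.

inert — (41) stays prime in O_K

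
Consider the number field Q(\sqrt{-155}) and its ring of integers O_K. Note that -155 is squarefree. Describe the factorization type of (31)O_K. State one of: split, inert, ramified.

ramified — (31) = 𝔭²

Since -155 ≡ 1 mod 4, the ring of integers is ℤ[(1+√-155)/2] with discriminant -155.
disc(K) = -155 = 31·(-5), so p = 31 is ramified.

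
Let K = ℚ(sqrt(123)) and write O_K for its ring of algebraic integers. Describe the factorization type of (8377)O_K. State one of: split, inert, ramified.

123 mod 4 = 3, hence disc K = 4·123 = 492 and O_K = ℤ[√123].
8377 ∤ 492, so 8377 is unramified.
Euler's criterion: 123^4188 mod 8377 = 8376. Thus (123|8377) = -1.
Legendre symbol -1 ⇒ 8377 is inert.

8377 remains inert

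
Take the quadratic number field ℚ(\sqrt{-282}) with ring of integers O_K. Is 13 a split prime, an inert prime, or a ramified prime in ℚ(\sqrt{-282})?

-282 mod 4 = 2, hence disc K = 4·(-282) = -1128 and O_K = ℤ[√-282].
Since gcd(13, -1128) = 1 the prime 13 does not ramify.
Legendre symbol by Euler's criterion: (-282/13) ≡ (-282)^6 ≡ 1 (mod 13), i.e. (-282/13) = 1.
Legendre symbol 1 ⇒ 13 is split.

split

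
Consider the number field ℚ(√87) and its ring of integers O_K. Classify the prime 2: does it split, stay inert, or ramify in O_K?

ramifies in O_K

87 mod 4 = 3, hence disc K = 4·87 = 348 and O_K = ℤ[√87].
Ramification test: 2 | 348. The prime 2 ramifies in K.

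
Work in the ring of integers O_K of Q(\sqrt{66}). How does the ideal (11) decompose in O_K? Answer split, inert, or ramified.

Since 66 ≢ 1 mod 4, the ring of integers is ℤ[√66] with discriminant 4·66 = 264.
11 divides disc(K) = 264, so 11 ramifies.

p ramifies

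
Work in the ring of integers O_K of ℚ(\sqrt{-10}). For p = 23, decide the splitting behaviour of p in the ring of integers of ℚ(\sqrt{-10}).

d = -10 ≡ 2 (mod 4), so O_K = ℤ[√-10] and disc(K) = 4d = -40.
Since gcd(23, -40) = 1 the prime 23 does not ramify.
(-10/23) = 13^11 mod 23 = 1, giving Legendre symbol 1.
d is a quadratic residue mod p, hence 23 splits in O_K.

p splits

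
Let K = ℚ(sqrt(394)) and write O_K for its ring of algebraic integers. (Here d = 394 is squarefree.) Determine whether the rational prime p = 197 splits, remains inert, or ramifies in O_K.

ramifies in O_K

d = 394 ≡ 2 (mod 4), so O_K = ℤ[√394] and disc(K) = 4d = 1576.
197 divides disc(K) = 1576, so 197 ramifies.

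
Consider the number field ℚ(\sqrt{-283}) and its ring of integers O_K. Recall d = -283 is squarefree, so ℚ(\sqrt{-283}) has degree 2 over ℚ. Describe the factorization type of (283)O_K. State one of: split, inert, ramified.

ramified

d = -283 ≡ 1 (mod 4), so O_K = ℤ[(1+√-283)/2] and disc(K) = d = -283.
Ramification test: 283 | -283. The prime 283 ramifies in K.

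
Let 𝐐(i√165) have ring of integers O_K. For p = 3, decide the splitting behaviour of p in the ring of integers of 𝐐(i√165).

-165 mod 4 = 3, hence disc K = 4·(-165) = -660 and O_K = ℤ[√-165].
Ramification test: 3 | -660. The prime 3 ramifies in K.

3 is ramified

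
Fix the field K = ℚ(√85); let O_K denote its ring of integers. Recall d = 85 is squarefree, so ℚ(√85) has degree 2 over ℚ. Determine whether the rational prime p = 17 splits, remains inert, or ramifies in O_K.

85 mod 4 = 1, hence disc K = 85 and O_K = ℤ[(1+√85)/2].
Ramification test: 17 | 85. The prime 17 ramifies in K.

ramifies in O_K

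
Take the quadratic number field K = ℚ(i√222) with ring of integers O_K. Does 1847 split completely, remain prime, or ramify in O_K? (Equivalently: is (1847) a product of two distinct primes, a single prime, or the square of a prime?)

-222 mod 4 = 2, hence disc K = 4·(-222) = -888 and O_K = ℤ[√-222].
Since gcd(1847, -888) = 1 the prime 1847 does not ramify.
Compute (-222/1847) via Euler: 1625^((1847-1)/2) mod 1847 = 1846, so (-222/1847) = -1.
(-222/1847) = -1, so 1847 is inert.

1847 remains inert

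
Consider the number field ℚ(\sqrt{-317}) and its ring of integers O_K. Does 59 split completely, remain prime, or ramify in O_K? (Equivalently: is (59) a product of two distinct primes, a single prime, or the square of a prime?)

inert — (59) stays prime in O_K

-317 mod 4 = 3, hence disc K = 4·(-317) = -1268 and O_K = ℤ[√-317].
disc(K) = -1268 is not divisible by 59; 59 is unramified.
Legendre symbol by Euler's criterion: (-317/59) ≡ (-317)^29 ≡ 58 (mod 59), i.e. (-317/59) = -1.
(-317/59) = -1, so 59 is inert.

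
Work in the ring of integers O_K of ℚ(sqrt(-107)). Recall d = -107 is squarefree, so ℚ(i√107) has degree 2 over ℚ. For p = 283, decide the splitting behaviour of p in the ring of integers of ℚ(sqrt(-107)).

split — (283) = 𝔭₁𝔭₂ with 𝔭₁ ≠ 𝔭₂

-107 mod 4 = 1, hence disc K = -107 and O_K = ℤ[(1+√-107)/2].
disc(K) = -107 is not divisible by 283; 283 is unramified.
Compute (-107/283) via Euler: 176^((283-1)/2) mod 283 = 1, so (-107/283) = 1.
Legendre symbol 1 ⇒ 283 is split.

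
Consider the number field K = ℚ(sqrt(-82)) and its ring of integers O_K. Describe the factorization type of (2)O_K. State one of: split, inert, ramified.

ramified

Since -82 ≢ 1 mod 4, the ring of integers is ℤ[√-82] with discriminant 4·(-82) = -328.
disc(K) = -328 = 2·(-164), so p = 2 is ramified.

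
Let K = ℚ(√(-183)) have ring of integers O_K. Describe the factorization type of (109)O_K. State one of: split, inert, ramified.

-183 mod 4 = 1, hence disc K = -183 and O_K = ℤ[(1+√-183)/2].
disc(K) = -183 is not divisible by 109; 109 is unramified.
Legendre symbol by Euler's criterion: (-183/109) ≡ (-183)^54 ≡ 1 (mod 109), i.e. (-183/109) = 1.
Legendre symbol 1 ⇒ 109 is split.

split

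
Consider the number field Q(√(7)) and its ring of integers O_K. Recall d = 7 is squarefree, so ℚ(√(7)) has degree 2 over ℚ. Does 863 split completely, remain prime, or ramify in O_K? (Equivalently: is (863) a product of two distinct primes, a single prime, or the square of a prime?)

7 mod 4 = 3, hence disc K = 4·7 = 28 and O_K = ℤ[√7].
Since gcd(863, 28) = 1 the prime 863 does not ramify.
Legendre symbol by Euler's criterion: (7/863) ≡ 7^431 ≡ 862 (mod 863), i.e. (7/863) = -1.
d is a non-residue mod p, hence 863 remains inert in O_K.

inert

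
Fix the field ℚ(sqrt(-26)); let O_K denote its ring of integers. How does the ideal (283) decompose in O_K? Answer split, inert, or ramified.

Since -26 ≢ 1 mod 4, the ring of integers is ℤ[√-26] with discriminant 4·(-26) = -104.
283 ∤ -104, so 283 is unramified.
Legendre symbol by Euler's criterion: (-26/283) ≡ (-26)^141 ≡ 1 (mod 283), i.e. (-26/283) = 1.
d is a quadratic residue mod p, hence 283 splits in O_K.

283 splits in O_K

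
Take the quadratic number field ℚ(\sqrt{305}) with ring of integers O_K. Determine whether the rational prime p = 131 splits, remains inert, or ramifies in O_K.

split — (131) = 𝔭₁𝔭₂ with 𝔭₁ ≠ 𝔭₂

d = 305 ≡ 1 (mod 4), so O_K = ℤ[(1+√305)/2] and disc(K) = d = 305.
131 ∤ 305, so 131 is unramified.
Legendre symbol by Euler's criterion: (305/131) ≡ 305^65 ≡ 1 (mod 131), i.e. (305/131) = 1.
(305/131) = 1, so 131 splits.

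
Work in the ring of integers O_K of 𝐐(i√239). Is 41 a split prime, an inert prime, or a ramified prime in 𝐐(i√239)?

d = -239 ≡ 1 (mod 4), so O_K = ℤ[(1+√-239)/2] and disc(K) = d = -239.
Since gcd(41, -239) = 1 the prime 41 does not ramify.
Compute (-239/41) via Euler: 7^((41-1)/2) mod 41 = 40, so (-239/41) = -1.
(-239/41) = -1, so 41 is inert.

remains prime (inert)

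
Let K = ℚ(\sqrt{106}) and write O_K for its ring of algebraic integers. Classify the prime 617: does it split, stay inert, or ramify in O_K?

d = 106 ≡ 2 (mod 4), so O_K = ℤ[√106] and disc(K) = 4d = 424.
disc(K) = 424 is not divisible by 617; 617 is unramified.
(106/617) = 106^308 mod 617 = 616, giving Legendre symbol -1.
(106/617) = -1, so 617 is inert.

inert — (617) stays prime in O_K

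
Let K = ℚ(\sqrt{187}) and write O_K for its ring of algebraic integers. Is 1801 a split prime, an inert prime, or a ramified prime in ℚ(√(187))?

1801 remains inert

d = 187 ≡ 3 (mod 4), so O_K = ℤ[√187] and disc(K) = 4d = 748.
1801 ∤ 748, so 1801 is unramified.
(187/1801) = 187^900 mod 1801 = 1800, giving Legendre symbol -1.
(187/1801) = -1, so 1801 is inert.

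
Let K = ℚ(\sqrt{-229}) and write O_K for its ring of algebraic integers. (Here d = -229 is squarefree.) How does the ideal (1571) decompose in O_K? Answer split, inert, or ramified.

1571 splits in O_K

-229 mod 4 = 3, hence disc K = 4·(-229) = -916 and O_K = ℤ[√-229].
1571 ∤ -916, so 1571 is unramified.
Compute (-229/1571) via Euler: 1342^((1571-1)/2) mod 1571 = 1, so (-229/1571) = 1.
Legendre symbol 1 ⇒ 1571 is split.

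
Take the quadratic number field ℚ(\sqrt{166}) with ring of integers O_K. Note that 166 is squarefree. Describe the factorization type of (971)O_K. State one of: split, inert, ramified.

166 mod 4 = 2, hence disc K = 4·166 = 664 and O_K = ℤ[√166].
disc(K) = 664 is not divisible by 971; 971 is unramified.
Euler's criterion: 166^485 mod 971 = 970. Thus (166|971) = -1.
d is a non-residue mod p, hence 971 remains inert in O_K.

inert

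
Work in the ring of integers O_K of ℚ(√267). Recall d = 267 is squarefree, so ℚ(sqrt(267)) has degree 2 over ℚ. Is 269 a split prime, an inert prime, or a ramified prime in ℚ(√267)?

267 mod 4 = 3, hence disc K = 4·267 = 1068 and O_K = ℤ[√267].
Since gcd(269, 1068) = 1 the prime 269 does not ramify.
Compute (267/269) via Euler: 267^((269-1)/2) mod 269 = 268, so (267/269) = -1.
Legendre symbol -1 ⇒ 269 is inert.

inert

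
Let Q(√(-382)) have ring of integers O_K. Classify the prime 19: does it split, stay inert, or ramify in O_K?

d = -382 ≡ 2 (mod 4), so O_K = ℤ[√-382] and disc(K) = 4d = -1528.
Since gcd(19, -1528) = 1 the prime 19 does not ramify.
Compute (-382/19) via Euler: 17^((19-1)/2) mod 19 = 1, so (-382/19) = 1.
d is a quadratic residue mod p, hence 19 splits in O_K.

19 splits in O_K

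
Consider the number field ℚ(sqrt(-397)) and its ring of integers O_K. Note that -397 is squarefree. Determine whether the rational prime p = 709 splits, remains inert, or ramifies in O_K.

split — (709) = 𝔭₁𝔭₂ with 𝔭₁ ≠ 𝔭₂

-397 mod 4 = 3, hence disc K = 4·(-397) = -1588 and O_K = ℤ[√-397].
disc(K) = -1588 is not divisible by 709; 709 is unramified.
Compute (-397/709) via Euler: 312^((709-1)/2) mod 709 = 1, so (-397/709) = 1.
(-397/709) = 1, so 709 splits.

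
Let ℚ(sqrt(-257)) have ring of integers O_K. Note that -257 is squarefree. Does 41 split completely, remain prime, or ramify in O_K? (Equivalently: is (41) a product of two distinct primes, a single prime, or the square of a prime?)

Since -257 ≢ 1 mod 4, the ring of integers is ℤ[√-257] with discriminant 4·(-257) = -1028.
41 ∤ -1028, so 41 is unramified.
(-257/41) = 30^20 mod 41 = 40, giving Legendre symbol -1.
Legendre symbol -1 ⇒ 41 is inert.

41 remains inert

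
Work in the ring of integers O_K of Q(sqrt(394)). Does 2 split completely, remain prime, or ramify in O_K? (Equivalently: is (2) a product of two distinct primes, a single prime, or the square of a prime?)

ramified — (2) = 𝔭²

394 mod 4 = 2, hence disc K = 4·394 = 1576 and O_K = ℤ[√394].
Ramification test: 2 | 1576. The prime 2 ramifies in K.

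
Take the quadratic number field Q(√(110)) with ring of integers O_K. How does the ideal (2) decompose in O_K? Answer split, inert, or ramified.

Since 110 ≢ 1 mod 4, the ring of integers is ℤ[√110] with discriminant 4·110 = 440.
Ramification test: 2 | 440. The prime 2 ramifies in K.

ramified — (2) = 𝔭²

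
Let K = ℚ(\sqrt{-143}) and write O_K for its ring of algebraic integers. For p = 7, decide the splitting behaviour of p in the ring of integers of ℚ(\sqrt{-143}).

-143 mod 4 = 1, hence disc K = -143 and O_K = ℤ[(1+√-143)/2].
7 ∤ -143, so 7 is unramified.
Compute (-143/7) via Euler: 4^((7-1)/2) mod 7 = 1, so (-143/7) = 1.
d is a quadratic residue mod p, hence 7 splits in O_K.

p splits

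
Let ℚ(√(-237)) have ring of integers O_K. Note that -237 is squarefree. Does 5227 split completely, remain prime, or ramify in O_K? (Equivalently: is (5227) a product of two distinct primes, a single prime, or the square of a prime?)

-237 mod 4 = 3, hence disc K = 4·(-237) = -948 and O_K = ℤ[√-237].
5227 ∤ -948, so 5227 is unramified.
Compute (-237/5227) via Euler: 4990^((5227-1)/2) mod 5227 = 5226, so (-237/5227) = -1.
d is a non-residue mod p, hence 5227 remains inert in O_K.

5227 remains inert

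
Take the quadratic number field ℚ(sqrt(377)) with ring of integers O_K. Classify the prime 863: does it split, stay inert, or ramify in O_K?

863 remains inert

d = 377 ≡ 1 (mod 4), so O_K = ℤ[(1+√377)/2] and disc(K) = d = 377.
Since gcd(863, 377) = 1 the prime 863 does not ramify.
Compute (377/863) via Euler: 377^((863-1)/2) mod 863 = 862, so (377/863) = -1.
d is a non-residue mod p, hence 863 remains inert in O_K.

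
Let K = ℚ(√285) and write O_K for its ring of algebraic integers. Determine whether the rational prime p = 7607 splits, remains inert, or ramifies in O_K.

d = 285 ≡ 1 (mod 4), so O_K = ℤ[(1+√285)/2] and disc(K) = d = 285.
7607 ∤ 285, so 7607 is unramified.
(285/7607) = 285^3803 mod 7607 = 1, giving Legendre symbol 1.
(285/7607) = 1, so 7607 splits.

split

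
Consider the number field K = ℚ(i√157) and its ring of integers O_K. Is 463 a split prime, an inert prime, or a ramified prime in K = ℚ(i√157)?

Since -157 ≢ 1 mod 4, the ring of integers is ℤ[√-157] with discriminant 4·(-157) = -628.
Since gcd(463, -628) = 1 the prime 463 does not ramify.
Euler's criterion: (-157)^231 mod 463 = 1. Thus (-157|463) = 1.
d is a quadratic residue mod p, hence 463 splits in O_K.

p splits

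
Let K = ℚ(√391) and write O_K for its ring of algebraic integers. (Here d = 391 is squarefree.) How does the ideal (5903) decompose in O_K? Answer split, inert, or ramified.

d = 391 ≡ 3 (mod 4), so O_K = ℤ[√391] and disc(K) = 4d = 1564.
disc(K) = 1564 is not divisible by 5903; 5903 is unramified.
Euler's criterion: 391^2951 mod 5903 = 1. Thus (391|5903) = 1.
Legendre symbol 1 ⇒ 5903 is split.

split — (5903) = 𝔭₁𝔭₂ with 𝔭₁ ≠ 𝔭₂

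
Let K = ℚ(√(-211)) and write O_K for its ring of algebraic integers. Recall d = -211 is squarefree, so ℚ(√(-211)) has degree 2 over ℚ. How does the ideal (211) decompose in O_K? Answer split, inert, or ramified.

-211 mod 4 = 1, hence disc K = -211 and O_K = ℤ[(1+√-211)/2].
Ramification test: 211 | -211. The prime 211 ramifies in K.

p ramifies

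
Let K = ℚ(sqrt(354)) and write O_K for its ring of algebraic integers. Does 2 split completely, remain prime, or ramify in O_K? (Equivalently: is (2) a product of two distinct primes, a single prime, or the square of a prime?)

Since 354 ≢ 1 mod 4, the ring of integers is ℤ[√354] with discriminant 4·354 = 1416.
disc(K) = 1416 = 2·708, so p = 2 is ramified.

ramified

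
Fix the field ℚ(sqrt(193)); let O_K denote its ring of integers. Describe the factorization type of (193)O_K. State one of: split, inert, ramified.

193 mod 4 = 1, hence disc K = 193 and O_K = ℤ[(1+√193)/2].
193 divides disc(K) = 193, so 193 ramifies.

ramified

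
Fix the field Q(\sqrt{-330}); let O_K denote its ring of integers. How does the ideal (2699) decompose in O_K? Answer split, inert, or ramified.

2699 remains inert

-330 mod 4 = 2, hence disc K = 4·(-330) = -1320 and O_K = ℤ[√-330].
Since gcd(2699, -1320) = 1 the prime 2699 does not ramify.
Compute (-330/2699) via Euler: 2369^((2699-1)/2) mod 2699 = 2698, so (-330/2699) = -1.
(-330/2699) = -1, so 2699 is inert.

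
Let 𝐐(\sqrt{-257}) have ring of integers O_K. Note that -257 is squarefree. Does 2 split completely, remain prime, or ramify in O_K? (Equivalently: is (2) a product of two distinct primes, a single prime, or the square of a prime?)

2 is ramified

Since -257 ≢ 1 mod 4, the ring of integers is ℤ[√-257] with discriminant 4·(-257) = -1028.
disc(K) = -1028 = 2·(-514), so p = 2 is ramified.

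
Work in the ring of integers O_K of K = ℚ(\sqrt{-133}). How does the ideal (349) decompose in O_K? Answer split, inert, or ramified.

d = -133 ≡ 3 (mod 4), so O_K = ℤ[√-133] and disc(K) = 4d = -532.
disc(K) = -532 is not divisible by 349; 349 is unramified.
Euler's criterion: (-133)^174 mod 349 = 348. Thus (-133|349) = -1.
(-133/349) = -1, so 349 is inert.

349 remains inert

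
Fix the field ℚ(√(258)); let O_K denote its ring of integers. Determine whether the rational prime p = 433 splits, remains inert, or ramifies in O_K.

433 remains inert

d = 258 ≡ 2 (mod 4), so O_K = ℤ[√258] and disc(K) = 4d = 1032.
disc(K) = 1032 is not divisible by 433; 433 is unramified.
Compute (258/433) via Euler: 258^((433-1)/2) mod 433 = 432, so (258/433) = -1.
d is a non-residue mod p, hence 433 remains inert in O_K.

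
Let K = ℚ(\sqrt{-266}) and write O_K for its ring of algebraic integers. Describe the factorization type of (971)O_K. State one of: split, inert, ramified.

971 splits in O_K

-266 mod 4 = 2, hence disc K = 4·(-266) = -1064 and O_K = ℤ[√-266].
disc(K) = -1064 is not divisible by 971; 971 is unramified.
(-266/971) = 705^485 mod 971 = 1, giving Legendre symbol 1.
d is a quadratic residue mod p, hence 971 splits in O_K.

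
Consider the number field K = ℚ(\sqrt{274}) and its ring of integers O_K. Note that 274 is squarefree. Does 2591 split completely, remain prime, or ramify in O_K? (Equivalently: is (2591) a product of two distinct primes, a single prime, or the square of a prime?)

Since 274 ≢ 1 mod 4, the ring of integers is ℤ[√274] with discriminant 4·274 = 1096.
2591 ∤ 1096, so 2591 is unramified.
(274/2591) = 274^1295 mod 2591 = 2590, giving Legendre symbol -1.
d is a non-residue mod p, hence 2591 remains inert in O_K.

inert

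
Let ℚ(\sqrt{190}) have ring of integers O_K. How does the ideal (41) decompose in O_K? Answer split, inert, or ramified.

remains prime (inert)

190 mod 4 = 2, hence disc K = 4·190 = 760 and O_K = ℤ[√190].
disc(K) = 760 is not divisible by 41; 41 is unramified.
Euler's criterion: 190^20 mod 41 = 40. Thus (190|41) = -1.
(190/41) = -1, so 41 is inert.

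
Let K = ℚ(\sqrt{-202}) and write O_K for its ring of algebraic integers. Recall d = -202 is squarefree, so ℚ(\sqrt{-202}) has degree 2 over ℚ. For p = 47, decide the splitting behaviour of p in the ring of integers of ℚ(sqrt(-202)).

p is inert

Since -202 ≢ 1 mod 4, the ring of integers is ℤ[√-202] with discriminant 4·(-202) = -808.
disc(K) = -808 is not divisible by 47; 47 is unramified.
Legendre symbol by Euler's criterion: (-202/47) ≡ (-202)^23 ≡ 46 (mod 47), i.e. (-202/47) = -1.
d is a non-residue mod p, hence 47 remains inert in O_K.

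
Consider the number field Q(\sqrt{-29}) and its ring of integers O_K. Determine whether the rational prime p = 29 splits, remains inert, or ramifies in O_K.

ramified — (29) = 𝔭²

Since -29 ≢ 1 mod 4, the ring of integers is ℤ[√-29] with discriminant 4·(-29) = -116.
29 divides disc(K) = -116, so 29 ramifies.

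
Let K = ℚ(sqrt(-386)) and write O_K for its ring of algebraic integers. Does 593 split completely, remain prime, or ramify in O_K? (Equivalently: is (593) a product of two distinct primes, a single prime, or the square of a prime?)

-386 mod 4 = 2, hence disc K = 4·(-386) = -1544 and O_K = ℤ[√-386].
593 ∤ -1544, so 593 is unramified.
Compute (-386/593) via Euler: 207^((593-1)/2) mod 593 = 1, so (-386/593) = 1.
d is a quadratic residue mod p, hence 593 splits in O_K.

split — (593) = 𝔭₁𝔭₂ with 𝔭₁ ≠ 𝔭₂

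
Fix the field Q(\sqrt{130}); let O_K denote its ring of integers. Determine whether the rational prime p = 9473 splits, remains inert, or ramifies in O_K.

d = 130 ≡ 2 (mod 4), so O_K = ℤ[√130] and disc(K) = 4d = 520.
disc(K) = 520 is not divisible by 9473; 9473 is unramified.
Legendre symbol by Euler's criterion: (130/9473) ≡ 130^4736 ≡ 9472 (mod 9473), i.e. (130/9473) = -1.
Legendre symbol -1 ⇒ 9473 is inert.

inert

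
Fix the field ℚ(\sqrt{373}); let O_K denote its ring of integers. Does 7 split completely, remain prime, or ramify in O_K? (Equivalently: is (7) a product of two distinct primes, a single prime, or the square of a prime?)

split — (7) = 𝔭₁𝔭₂ with 𝔭₁ ≠ 𝔭₂

Since 373 ≡ 1 mod 4, the ring of integers is ℤ[(1+√373)/2] with discriminant 373.
7 ∤ 373, so 7 is unramified.
(373/7) = 2^3 mod 7 = 1, giving Legendre symbol 1.
(373/7) = 1, so 7 splits.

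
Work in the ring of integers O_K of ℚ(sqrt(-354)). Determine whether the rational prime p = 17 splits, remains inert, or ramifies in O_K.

p is inert

Since -354 ≢ 1 mod 4, the ring of integers is ℤ[√-354] with discriminant 4·(-354) = -1416.
Since gcd(17, -1416) = 1 the prime 17 does not ramify.
Compute (-354/17) via Euler: 3^((17-1)/2) mod 17 = 16, so (-354/17) = -1.
(-354/17) = -1, so 17 is inert.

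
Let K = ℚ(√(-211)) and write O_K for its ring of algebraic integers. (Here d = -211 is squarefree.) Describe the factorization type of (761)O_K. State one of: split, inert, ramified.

inert

-211 mod 4 = 1, hence disc K = -211 and O_K = ℤ[(1+√-211)/2].
761 ∤ -211, so 761 is unramified.
(-211/761) = 550^380 mod 761 = 760, giving Legendre symbol -1.
Legendre symbol -1 ⇒ 761 is inert.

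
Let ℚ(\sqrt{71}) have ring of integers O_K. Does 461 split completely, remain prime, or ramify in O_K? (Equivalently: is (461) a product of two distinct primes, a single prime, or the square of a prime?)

Since 71 ≢ 1 mod 4, the ring of integers is ℤ[√71] with discriminant 4·71 = 284.
Since gcd(461, 284) = 1 the prime 461 does not ramify.
Legendre symbol by Euler's criterion: (71/461) ≡ 71^230 ≡ 460 (mod 461), i.e. (71/461) = -1.
Legendre symbol -1 ⇒ 461 is inert.

inert — (461) stays prime in O_K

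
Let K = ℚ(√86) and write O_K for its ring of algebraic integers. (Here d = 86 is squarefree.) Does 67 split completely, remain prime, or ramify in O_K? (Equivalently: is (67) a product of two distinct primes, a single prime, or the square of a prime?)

d = 86 ≡ 2 (mod 4), so O_K = ℤ[√86] and disc(K) = 4d = 344.
disc(K) = 344 is not divisible by 67; 67 is unramified.
Euler's criterion: 86^33 mod 67 = 1. Thus (86|67) = 1.
Legendre symbol 1 ⇒ 67 is split.

splits completely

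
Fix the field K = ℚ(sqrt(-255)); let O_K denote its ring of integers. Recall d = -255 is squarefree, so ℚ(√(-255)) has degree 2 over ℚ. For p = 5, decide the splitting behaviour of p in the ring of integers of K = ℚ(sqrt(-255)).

p ramifies

-255 mod 4 = 1, hence disc K = -255 and O_K = ℤ[(1+√-255)/2].
5 divides disc(K) = -255, so 5 ramifies.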